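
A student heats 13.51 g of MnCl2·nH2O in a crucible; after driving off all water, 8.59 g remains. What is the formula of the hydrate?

Mass of water lost = 13.51 − 8.59 = 4.92 g → 4.92 / 18.02 = 0.273 mol H2O
Molar mass of MnCl2 = 125.84 g/mol → mol MnCl2 = 8.59 / 125.84 = 0.06826
n = 0.273 / 0.06826 = 4.00 ≈ 4 → MnCl2·4H2O

MnCl2·4H2O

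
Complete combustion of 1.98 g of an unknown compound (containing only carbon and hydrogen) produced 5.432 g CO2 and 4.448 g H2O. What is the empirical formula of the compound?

mol C = 5.432 / 44.01 = 0.1234; mass C = 0.1234 × 12.01 = 1.482 g
mol H = 2 × (4.448 / 18.02) = 0.4937; mass H = 0.4937 × 1.008 = 0.4976 g
Ratios (÷ 0.1234): C 1.000, H 4.000
≈ 1:4 → CH4

CH4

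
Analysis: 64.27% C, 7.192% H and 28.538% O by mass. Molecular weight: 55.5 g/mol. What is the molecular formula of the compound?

Assume 100 g: 64.27 g C, 7.192 g H, 28.538 g O.
n(C) = 64.27/12.01 = 5.351, n(H) = 7.192/1.008 = 7.135, n(O) = 28.538/16.00 = 1.784
Divide by the smallest (1.784 mol O): C 3.000, H 4.000, O 1.000
≈ 3:4:1 → C3H4O
Empirical-formula mass = 56.06 g/mol
n = 55.5 / 56.06 = 0.99 ≈ 1
Molecular formula = empirical formula = C3H4O

C3H4O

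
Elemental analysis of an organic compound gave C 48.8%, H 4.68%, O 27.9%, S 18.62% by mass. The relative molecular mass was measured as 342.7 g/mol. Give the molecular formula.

C14H16O6S2

Assume 100 g: 48.8 g C, 4.68 g H, 27.9 g O, 18.62 g S.
C: 48.8 g ÷ 12.01 g/mol = 4.063 mol
H: 4.68 g ÷ 1.008 g/mol = 4.643 mol
O: 27.9 g ÷ 16.00 g/mol = 1.744 mol
S: 18.62 g ÷ 32.07 g/mol = 0.5806 mol
Ratios (÷ 0.5806): C 6.998, H 7.997, O 3.003, S 1.000
→ C7H8O3S
Empirical-formula mass = 172.20 g/mol
n = 342.7 / 172.20 = 1.99 ≈ 2
Molecular formula = (C7H8O3S)×2 = C14H16O6S2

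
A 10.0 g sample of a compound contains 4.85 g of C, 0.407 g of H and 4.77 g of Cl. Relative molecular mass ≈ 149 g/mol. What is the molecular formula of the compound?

Moles — C: 4.85 / 12.01 = 0.4038 mol; H: 0.407 / 1.008 = 0.4038 mol; Cl: 4.77 / 35.45 = 0.1346 mol
Ratios (÷ 0.1346): C 3.001, H 3.001, Cl 1.000
Ratio ≈ 3:3:1, so the empirical formula is C3H3Cl
Empirical-formula mass = 74.50 g/mol
n = 149 / 74.50 = 2.00 ≈ 2
Molecular formula = (C3H3Cl)×2 = C6H6Cl2

C6H6Cl2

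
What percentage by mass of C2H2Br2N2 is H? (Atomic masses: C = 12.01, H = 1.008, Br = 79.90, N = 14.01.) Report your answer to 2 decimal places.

0.94%

Molar mass = 2(12.01) + 2(1.008) + 2(79.90) + 2(14.01) = 213.856 g/mol
Mass of H per mole = 2 × 1.008 = 2.016 g
% H = 2.016 / 213.856 × 100 = 0.94%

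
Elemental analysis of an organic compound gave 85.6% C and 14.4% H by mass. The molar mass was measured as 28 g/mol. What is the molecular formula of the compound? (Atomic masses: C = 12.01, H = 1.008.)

Assume 100 g: 85.6 g C, 14.4 g H.
C: 85.6 g ÷ 12.01 g/mol = 7.127 mol
H: 14.4 g ÷ 1.008 g/mol = 14.29 mol
Divide by the smallest (7.127 mol C): C 1.000, H 2.004
≈ 1:2 → CH2
Empirical-formula mass = 14.03 g/mol
n = 28 / 14.03 = 2.00 ≈ 2
Molecular formula = (CH2)×2 = C2H4

C2H4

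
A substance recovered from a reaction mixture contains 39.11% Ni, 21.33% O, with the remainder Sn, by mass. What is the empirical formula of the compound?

Assume 100 g: 39.11 g Ni, 21.33 g O, 39.56 g Sn.
n(Ni) = 39.11/58.69 = 0.6664, n(O) = 21.33/16.00 = 1.333, n(Sn) = 39.56/118.71 = 0.3332
Smallest is Sn at 0.3332 mol; normalising gives Ni 2.000, O 4.000, Sn 1.000
≈ 2:4:1 → Ni2O4Sn

Ni2O4Sn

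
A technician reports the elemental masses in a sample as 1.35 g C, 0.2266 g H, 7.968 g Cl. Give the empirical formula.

C: 1.35 g ÷ 12.01 g/mol = 0.1124 mol
H: 0.2266 g ÷ 1.008 g/mol = 0.2248 mol
Cl: 7.968 g ÷ 35.45 g/mol = 0.2248 mol
Ratios (÷ 0.1124): C 1.000, H 2.000, Cl 2.000
≈ 1:2:2 → CH2Cl2

CH2Cl2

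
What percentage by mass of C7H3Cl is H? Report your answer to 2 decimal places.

2.47%

Molar mass = 7(12.01) + 3(1.008) + 1(35.45) = 122.544 g/mol
Mass of H per mole = 3 × 1.008 = 3.024 g
% H = 3.024 / 122.544 × 100 = 2.47%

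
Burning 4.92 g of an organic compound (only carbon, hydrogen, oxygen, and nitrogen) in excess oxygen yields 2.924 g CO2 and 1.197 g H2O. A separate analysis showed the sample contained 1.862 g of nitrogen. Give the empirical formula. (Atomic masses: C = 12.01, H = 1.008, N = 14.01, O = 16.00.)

mol C = 2.924 / 44.01 = 0.06644; mass C = 0.06644 × 12.01 = 0.7979 g
mol H = 2 × (1.197 / 18.02) = 0.1329; mass H = 0.1329 × 1.008 = 0.1339 g
mol N = 1.862 / 14.01 = 0.1329
mass O = 4.92 − (2.794) = 2.126 g → mol O = 0.1329
Ratios (÷ 0.06644): C 1.000, H 2.000, N 2.000, O 2.000
≈ 1:2:2:2 → CH2N2O2

CH2N2O2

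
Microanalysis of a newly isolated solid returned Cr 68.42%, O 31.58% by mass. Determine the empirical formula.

Assume 100 g: 68.42 g Cr, 31.58 g O.
n(Cr) = 68.42/52.00 = 1.316, n(O) = 31.58/16.00 = 1.974
Ratios (÷ 1.316): Cr 1.000, O 1.500
Multiply by 2: Cr 2.00, O 3.00 → Cr2O3

Cr2O3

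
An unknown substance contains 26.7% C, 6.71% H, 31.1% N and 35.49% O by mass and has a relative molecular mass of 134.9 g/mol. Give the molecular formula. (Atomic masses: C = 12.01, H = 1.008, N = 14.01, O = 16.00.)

C3H9N3O3

Assume 100 g: 26.7 g C, 6.71 g H, 31.1 g N, 35.49 g O.
Moles — C: 26.7 / 12.01 = 2.223 mol; H: 6.71 / 1.008 = 6.657 mol; N: 31.1 / 14.01 = 2.22 mol; O: 35.49 / 16.00 = 2.218 mol
Ratios (÷ 2.218): C 1.002, H 3.001, N 1.001, O 1.000
≈ 1:3:1:1 → CH3NO
Empirical-formula mass = 45.04 g/mol
n = 134.9 / 45.04 = 2.99 ≈ 3
Molecular formula = (CH3NO)×3 = C3H9N3O3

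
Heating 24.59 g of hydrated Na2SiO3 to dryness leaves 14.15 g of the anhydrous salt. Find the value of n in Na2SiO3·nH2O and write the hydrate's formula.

Mass of water lost = 24.59 − 14.15 = 10.44 g → 10.44 / 18.02 = 0.5794 mol H2O
Molar mass of Na2SiO3 = 122.07 g/mol → mol Na2SiO3 = 14.15 / 122.07 = 0.1159
n = 0.5794 / 0.1159 = 5.00 ≈ 5 → Na2SiO3·5H2O

Na2SiO3·5H2O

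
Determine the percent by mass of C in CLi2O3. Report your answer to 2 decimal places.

16.25%

Molar mass = 1(12.01) + 2(6.94) + 3(16.00) = 73.890 g/mol
Mass of C per mole = 1 × 12.01 = 12.010 g
% C = 12.010 / 73.890 × 100 = 16.25%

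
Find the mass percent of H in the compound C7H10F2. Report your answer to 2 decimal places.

Molar mass = 7(12.01) + 10(1.008) + 2(19.00) = 132.150 g/mol
Mass of H per mole = 10 × 1.008 = 10.080 g
% H = 10.080 / 132.150 × 100 = 7.63%

7.63%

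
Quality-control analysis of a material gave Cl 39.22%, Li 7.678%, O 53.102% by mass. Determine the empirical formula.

ClLiO3

Assume 100 g: 39.22 g Cl, 7.678 g Li, 53.102 g O.
Moles — Cl: 39.22 / 35.45 = 1.106 mol; Li: 7.678 / 6.94 = 1.106 mol; O: 53.102 / 16.00 = 3.319 mol
Divide by the smallest (1.106 mol Li): Cl 1.000, Li 1.000, O 3.000
Ratio ≈ 1:1:3, so the empirical formula is ClLiO3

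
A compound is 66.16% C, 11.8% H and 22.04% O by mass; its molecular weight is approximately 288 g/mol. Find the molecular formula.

C16H34O4

Assume 100 g: 66.16 g C, 11.8 g H, 22.04 g O.
n(C) = 66.16/12.01 = 5.509, n(H) = 11.8/1.008 = 11.71, n(O) = 22.04/16.00 = 1.377
Smallest is O at 1.377 mol; normalising gives C 3.999, H 8.498, O 1.000
×2: C 8.00, H 17.00, O 2.00 → C8H17O2
Empirical-formula mass = 145.22 g/mol
n = 288 / 145.22 = 1.98 ≈ 2
Molecular formula = (C8H17O2)×2 = C16H34O4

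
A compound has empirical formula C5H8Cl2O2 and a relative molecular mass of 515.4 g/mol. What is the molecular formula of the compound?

C15H24Cl6O6

Empirical-formula mass = 171.01 g/mol
n = 515.4 / 171.01 = 3.01 ≈ 3
Molecular formula = (C5H8Cl2O2)3 = C15H24Cl6O6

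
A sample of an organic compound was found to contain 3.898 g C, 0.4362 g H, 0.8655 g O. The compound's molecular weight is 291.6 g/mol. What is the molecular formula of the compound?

C18H24O3

C: 3.898 g ÷ 12.01 g/mol = 0.3246 mol
H: 0.4362 g ÷ 1.008 g/mol = 0.4327 mol
O: 0.8655 g ÷ 16.00 g/mol = 0.05409 mol
Ratios (÷ 0.05409): C 6.000, H 8.000, O 1.000
Ratio ≈ 6:8:1, so the empirical formula is C6H8O
Empirical-formula mass = 96.12 g/mol
n = 291.6 / 96.12 = 3.03 ≈ 3
Molecular formula = (C6H8O)×3 = C18H24O3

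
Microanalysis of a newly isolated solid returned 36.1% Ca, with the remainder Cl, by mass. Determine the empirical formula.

CaCl2

Assume 100 g: 36.1 g Ca, 63.9 g Cl.
Ca: 36.1 g ÷ 40.08 g/mol = 0.9007 mol
Cl: 63.9 g ÷ 35.45 g/mol = 1.803 mol
Ratios (÷ 0.9007): Ca 1.000, Cl 2.001
≈ 1:2 → CaCl2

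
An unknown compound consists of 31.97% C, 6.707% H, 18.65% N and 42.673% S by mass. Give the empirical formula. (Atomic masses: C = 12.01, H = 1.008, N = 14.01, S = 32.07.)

C2H5NS

Assume 100 g: 31.97 g C, 6.707 g H, 18.65 g N, 42.673 g S.
Moles — C: 31.97 / 12.01 = 2.662 mol; H: 6.707 / 1.008 = 6.654 mol; N: 18.65 / 14.01 = 1.331 mol; S: 42.673 / 32.07 = 1.331 mol
Divide by the smallest (1.331 mol S): C 2.001, H 5.001, N 1.000, S 1.000
→ C2H5NS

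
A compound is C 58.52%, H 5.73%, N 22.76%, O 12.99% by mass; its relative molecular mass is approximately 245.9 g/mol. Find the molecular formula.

Assume 100 g: 58.52 g C, 5.73 g H, 22.76 g N, 12.99 g O.
n(C) = 58.52/12.01 = 4.873, n(H) = 5.73/1.008 = 5.685, n(N) = 22.76/14.01 = 1.625, n(O) = 12.99/16.00 = 0.8119
Divide by the smallest (0.8119 mol O): C 6.002, H 7.002, N 2.001, O 1.000
≈ 6:7:2:1 → C6H7N2O
Empirical-formula mass = 123.14 g/mol
n = 245.9 / 123.14 = 2.00 ≈ 2
Molecular formula = (C6H7N2O)×2 = C12H14N4O2

C12H14N4O2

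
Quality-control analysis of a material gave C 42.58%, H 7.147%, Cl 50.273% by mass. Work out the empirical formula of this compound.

C5H10Cl2

Assume 100 g: 42.58 g C, 7.147 g H, 50.273 g Cl.
C: 42.58 g ÷ 12.01 g/mol = 3.545 mol
H: 7.147 g ÷ 1.008 g/mol = 7.09 mol
Cl: 50.273 g ÷ 35.45 g/mol = 1.418 mol
Divide by the smallest (1.418 mol Cl): C 2.500, H 5.000, Cl 1.000
Scaling by 2: C 5.00, H 10.00, Cl 2.00 → C5H10Cl2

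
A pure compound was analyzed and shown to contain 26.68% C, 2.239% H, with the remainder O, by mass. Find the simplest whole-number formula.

Assume 100 g: 26.68 g C, 2.239 g H, 71.081 g O.
n(C) = 26.68/12.01 = 2.221, n(H) = 2.239/1.008 = 2.221, n(O) = 71.081/16.00 = 4.443
Divide by the smallest (2.221 mol H): C 1.000, H 1.000, O 2.000
Ratio ≈ 1:1:2, so the empirical formula is CHO2

CHO2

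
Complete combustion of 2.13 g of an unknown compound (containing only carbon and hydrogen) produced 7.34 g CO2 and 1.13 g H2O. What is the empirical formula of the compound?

mol C = 7.34 / 44.01 = 0.1668; mass C = 0.1668 × 12.01 = 2.003 g
mol H = 2 × (1.13 / 18.02) = 0.1254; mass H = 0.1254 × 1.008 = 0.1264 g
Divide by the smallest (0.1254 mol H): C 1.330, H 1.000
Scaling by 3: C 3.99, H 3.00 → C4H3

C4H3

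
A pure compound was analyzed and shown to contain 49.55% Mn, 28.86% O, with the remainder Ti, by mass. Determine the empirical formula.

Assume 100 g: 49.55 g Mn, 28.86 g O, 21.59 g Ti.
Moles — Mn: 49.55 / 54.94 = 0.9019 mol; O: 28.86 / 16.00 = 1.804 mol; Ti: 21.59 / 47.87 = 0.451 mol
Ratios (÷ 0.451): Mn 2.000, O 3.999, Ti 1.000
≈ 2:4:1 → Mn2O4Ti

Mn2O4Ti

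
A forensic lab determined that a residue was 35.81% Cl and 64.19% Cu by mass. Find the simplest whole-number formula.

ClCu

Assume 100 g: 35.81 g Cl, 64.19 g Cu.
Cl: 35.81 g ÷ 35.45 g/mol = 1.01 mol
Cu: 64.19 g ÷ 63.55 g/mol = 1.01 mol
Smallest is Cu at 1.01 mol; normalising gives Cl 1.000, Cu 1.000
→ ClCu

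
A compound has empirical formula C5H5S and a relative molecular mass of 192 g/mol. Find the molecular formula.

Empirical-formula mass = 97.16 g/mol
n = 192 / 97.16 = 1.98 ≈ 2
Molecular formula = (C5H5S)2 = C10H10S2

C10H10S2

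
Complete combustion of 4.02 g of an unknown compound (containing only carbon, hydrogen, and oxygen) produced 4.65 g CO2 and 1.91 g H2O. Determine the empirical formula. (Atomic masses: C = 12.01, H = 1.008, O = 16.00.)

C2H4O3

mol C = 4.65 / 44.01 = 0.1057; mass C = 0.1057 × 12.01 = 1.269 g
mol H = 2 × (1.91 / 18.02) = 0.2120; mass H = 0.2120 × 1.008 = 0.2137 g
mass O = 4.02 − (1.483) = 2.537 g → mol O = 0.1586
Divide by the smallest (0.1057 mol C): C 1.000, H 2.006, O 1.501
×2: C 2.00, H 4.01, O 3.00 → C2H4O3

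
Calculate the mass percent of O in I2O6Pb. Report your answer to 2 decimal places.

Molar mass = 2(126.90) + 6(16.00) + 1(207.2) = 557.000 g/mol
Mass of O per mole = 6 × 16.00 = 96.000 g
% O = 96.000 / 557.000 × 100 = 17.24%

17.24%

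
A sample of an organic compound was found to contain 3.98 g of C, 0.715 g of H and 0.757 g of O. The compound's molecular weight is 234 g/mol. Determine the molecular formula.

C: 3.98 g ÷ 12.01 g/mol = 0.3314 mol
H: 0.715 g ÷ 1.008 g/mol = 0.7093 mol
O: 0.757 g ÷ 16.00 g/mol = 0.04731 mol
Ratios (÷ 0.04731): C 7.004, H 14.992, O 1.000
→ C7H15O
Empirical-formula mass = 115.19 g/mol
n = 234 / 115.19 = 2.03 ≈ 2
Molecular formula = (C7H15O)×2 = C14H30O2

C14H30O2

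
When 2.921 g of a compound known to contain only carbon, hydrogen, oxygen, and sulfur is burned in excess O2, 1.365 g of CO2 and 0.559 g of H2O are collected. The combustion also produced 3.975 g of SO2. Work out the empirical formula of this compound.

mol C = 1.365 / 44.01 = 0.03102; mass C = 0.03102 × 12.01 = 0.3725 g
mol H = 2 × (0.559 / 18.02) = 0.06204; mass H = 0.06204 × 1.008 = 0.06254 g
mol S = 3.975 / 64.07 = 0.06204; mass S = 1.990 g
mass O = 2.921 − (2.425) = 0.4963 g → mol O = 0.03102
Smallest is C at 0.03102 mol; normalising gives C 1.000, H 2.000, O 1.000, S 2.000
≈ 1:2:1:2 → CH2OS2

CH2OS2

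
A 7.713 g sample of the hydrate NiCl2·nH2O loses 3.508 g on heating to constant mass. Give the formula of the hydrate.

NiCl2·6H2O

Mass of anhydrous NiCl2 = 7.713 − 3.508 = 4.205 g
mol H2O = 3.508 / 18.02 = 0.1947
Molar mass of NiCl2 = 129.59 g/mol → mol NiCl2 = 4.205 / 129.59 = 0.03245
n = 0.1947 / 0.03245 = 6.00 ≈ 6 → NiCl2·6H2O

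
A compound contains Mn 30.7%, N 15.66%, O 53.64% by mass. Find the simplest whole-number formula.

MnN2O6

Assume 100 g: 30.7 g Mn, 15.66 g N, 53.64 g O.
Moles — Mn: 30.7 / 54.94 = 0.5588 mol; N: 15.66 / 14.01 = 1.118 mol; O: 53.64 / 16.00 = 3.353 mol
Divide by the smallest (0.5588 mol Mn): Mn 1.000, N 2.000, O 6.000
Ratio ≈ 1:2:6, so the empirical formula is MnN2O6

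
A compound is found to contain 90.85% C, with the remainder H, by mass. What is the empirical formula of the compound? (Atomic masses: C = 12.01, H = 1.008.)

Assume 100 g: 90.85 g C, 9.15 g H.
Moles — C: 90.85 / 12.01 = 7.565 mol; H: 9.15 / 1.008 = 9.077 mol
Smallest is C at 7.565 mol; normalising gives C 1.000, H 1.200
×5: C 5.00, H 6.00 → C5H6

C5H6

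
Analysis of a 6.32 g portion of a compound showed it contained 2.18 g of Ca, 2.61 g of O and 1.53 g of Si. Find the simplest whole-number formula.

CaO3Si

n(Ca) = 2.18/40.08 = 0.05439, n(O) = 2.61/16.00 = 0.1631, n(Si) = 1.53/28.09 = 0.05447
Ratios (÷ 0.05439): Ca 1.000, O 2.999, Si 1.001
≈ 1:3:1 → CaO3Si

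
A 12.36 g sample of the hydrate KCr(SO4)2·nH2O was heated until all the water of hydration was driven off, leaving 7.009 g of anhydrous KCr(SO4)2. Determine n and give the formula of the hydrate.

Mass of water lost = 12.36 − 7.009 = 5.351 g → 5.351 / 18.02 = 0.2969 mol H2O
Molar mass of KCr(SO4)2 = 283.24 g/mol → mol KCr(SO4)2 = 7.009 / 283.24 = 0.02475
n = 0.2969 / 0.02475 = 12.00 ≈ 12 → KCr(SO4)2·12H2O

KCr(SO4)2·12H2O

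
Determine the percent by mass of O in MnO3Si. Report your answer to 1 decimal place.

36.6%

Molar mass = 1(54.94) + 3(16.00) + 1(28.09) = 131.030 g/mol
Mass of O per mole = 3 × 16.00 = 48.000 g
% O = 48.000 / 131.030 × 100 = 36.6%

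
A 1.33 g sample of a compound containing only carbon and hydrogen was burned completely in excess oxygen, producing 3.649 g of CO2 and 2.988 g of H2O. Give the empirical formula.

mol C = 3.649 / 44.01 = 0.08291; mass C = 0.08291 × 12.01 = 0.9958 g
mol H = 2 × (2.988 / 18.02) = 0.3316; mass H = 0.3316 × 1.008 = 0.3343 g
Divide by the smallest (0.08291 mol C): C 1.000, H 4.000
Ratio ≈ 1:4, so the empirical formula is CH4

CH4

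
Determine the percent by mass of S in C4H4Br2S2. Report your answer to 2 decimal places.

23.24%

Molar mass = 4(12.01) + 4(1.008) + 2(79.90) + 2(32.07) = 276.012 g/mol
Mass of S per mole = 2 × 32.07 = 64.140 g
% S = 64.140 / 276.012 × 100 = 23.24%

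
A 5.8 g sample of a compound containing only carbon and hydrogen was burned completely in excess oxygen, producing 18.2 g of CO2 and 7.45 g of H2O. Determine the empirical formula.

mol C = 18.2 / 44.01 = 0.4135; mass C = 0.4135 × 12.01 = 4.967 g
mol H = 2 × (7.45 / 18.02) = 0.8269; mass H = 0.8269 × 1.008 = 0.8335 g
Ratios (÷ 0.4135): C 1.000, H 1.999
→ CH2

CH2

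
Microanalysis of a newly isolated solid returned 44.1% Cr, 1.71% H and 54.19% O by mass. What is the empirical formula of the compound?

CrH2O4

Assume 100 g: 44.1 g Cr, 1.71 g H, 54.19 g O.
Cr: 44.1 g ÷ 52.00 g/mol = 0.8481 mol
H: 1.71 g ÷ 1.008 g/mol = 1.696 mol
O: 54.19 g ÷ 16.00 g/mol = 3.387 mol
Divide by the smallest (0.8481 mol Cr): Cr 1.000, H 2.000, O 3.994
≈ 1:2:4 → CrH2O4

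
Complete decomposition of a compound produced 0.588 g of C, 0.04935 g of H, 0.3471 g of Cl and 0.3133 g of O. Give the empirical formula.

C: 0.588 g ÷ 12.01 g/mol = 0.04896 mol
H: 0.04935 g ÷ 1.008 g/mol = 0.04896 mol
Cl: 0.3471 g ÷ 35.45 g/mol = 0.009791 mol
O: 0.3133 g ÷ 16.00 g/mol = 0.01958 mol
Divide by the smallest (0.009791 mol Cl): C 5.000, H 5.000, Cl 1.000, O 2.000
Ratio ≈ 5:5:1:2, so the empirical formula is C5H5ClO2

C5H5ClO2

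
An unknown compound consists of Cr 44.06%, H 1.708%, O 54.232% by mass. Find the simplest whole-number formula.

CrH2O4

Assume 100 g: 44.06 g Cr, 1.708 g H, 54.232 g O.
Moles — Cr: 44.06 / 52.00 = 0.8473 mol; H: 1.708 / 1.008 = 1.694 mol; O: 54.232 / 16.00 = 3.389 mol
Smallest is Cr at 0.8473 mol; normalising gives Cr 1.000, H 2.000, O 4.000
≈ 1:2:4 → CrH2O4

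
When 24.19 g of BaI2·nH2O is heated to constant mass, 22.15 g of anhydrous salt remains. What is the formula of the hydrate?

Mass of water lost = 24.19 − 22.15 = 2.04 g → 2.04 / 18.02 = 0.1132 mol H2O
Molar mass of BaI2 = 391.13 g/mol → mol BaI2 = 22.15 / 391.13 = 0.05663
n = 0.1132 / 0.05663 = 2.00 ≈ 2 → BaI2·2H2O

BaI2·2H2O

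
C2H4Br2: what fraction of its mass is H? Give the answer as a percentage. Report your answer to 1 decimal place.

Molar mass = 2(12.01) + 4(1.008) + 2(79.90) = 187.852 g/mol
Mass of H per mole = 4 × 1.008 = 4.032 g
% H = 4.032 / 187.852 × 100 = 2.1%

2.1%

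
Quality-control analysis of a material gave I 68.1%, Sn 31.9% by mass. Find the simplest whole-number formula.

Assume 100 g: 68.1 g I, 31.9 g Sn.
n(I) = 68.1/126.90 = 0.5366, n(Sn) = 31.9/118.71 = 0.2687
Smallest is Sn at 0.2687 mol; normalising gives I 1.997, Sn 1.000
Ratio ≈ 2:1, so the empirical formula is I2Sn

I2Sn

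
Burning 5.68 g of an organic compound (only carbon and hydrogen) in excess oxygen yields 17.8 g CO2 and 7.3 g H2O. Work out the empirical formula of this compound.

CH2

mol C = 17.8 / 44.01 = 0.4045; mass C = 0.4045 × 12.01 = 4.857 g
mol H = 2 × (7.3 / 18.02) = 0.8102; mass H = 0.8102 × 1.008 = 0.8167 g
Ratios (÷ 0.4045): C 1.000, H 2.003
≈ 1:2 → CH2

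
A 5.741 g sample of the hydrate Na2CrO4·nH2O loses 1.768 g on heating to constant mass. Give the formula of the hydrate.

Na2CrO4·4H2O

Mass of anhydrous Na2CrO4 = 5.741 − 1.768 = 3.973 g
mol H2O = 1.768 / 18.02 = 0.09811
Molar mass of Na2CrO4 = 161.98 g/mol → mol Na2CrO4 = 3.973 / 161.98 = 0.02453
n = 0.09811 / 0.02453 = 4.00 ≈ 4 → Na2CrO4·4H2O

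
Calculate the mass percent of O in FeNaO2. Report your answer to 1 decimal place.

28.9%

Molar mass = 1(55.85) + 1(22.99) + 2(16.00) = 110.840 g/mol
Mass of O per mole = 2 × 16.00 = 32.000 g
% O = 32.000 / 110.840 × 100 = 28.9%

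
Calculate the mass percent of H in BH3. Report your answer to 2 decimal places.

Molar mass = 1(10.81) + 3(1.008) = 13.834 g/mol
Mass of H per mole = 3 × 1.008 = 3.024 g
% H = 3.024 / 13.834 × 100 = 21.86%

21.86%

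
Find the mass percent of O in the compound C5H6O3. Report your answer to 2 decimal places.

42.07%

Molar mass = 5(12.01) + 6(1.008) + 3(16.00) = 114.098 g/mol
Mass of O per mole = 3 × 16.00 = 48.000 g
% O = 48.000 / 114.098 × 100 = 42.07%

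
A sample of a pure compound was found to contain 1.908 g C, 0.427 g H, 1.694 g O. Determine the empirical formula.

C3H8O2

n(C) = 1.908/12.01 = 0.1589, n(H) = 0.427/1.008 = 0.4236, n(O) = 1.694/16.00 = 0.1059
Smallest is O at 0.1059 mol; normalising gives C 1.501, H 4.001, O 1.000
×2: C 3.00, H 8.00, O 2.00 → C3H8O2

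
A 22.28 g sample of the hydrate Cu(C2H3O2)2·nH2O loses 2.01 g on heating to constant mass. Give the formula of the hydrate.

Cu(C2H3O2)2·H2O

Mass of anhydrous Cu(C2H3O2)2 = 22.28 − 2.01 = 20.27 g
mol H2O = 2.01 / 18.02 = 0.1115
Molar mass of Cu(C2H3O2)2 = 181.64 g/mol → mol Cu(C2H3O2)2 = 20.27 / 181.64 = 0.1116
n = 0.1115 / 0.1116 = 1.00 ≈ 1 → Cu(C2H3O2)2·H2O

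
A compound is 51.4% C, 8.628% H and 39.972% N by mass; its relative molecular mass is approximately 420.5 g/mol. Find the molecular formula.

C18H36N12

Assume 100 g: 51.4 g C, 8.628 g H, 39.972 g N.
Moles — C: 51.4 / 12.01 = 4.28 mol; H: 8.628 / 1.008 = 8.56 mol; N: 39.972 / 14.01 = 2.853 mol
Smallest is N at 2.853 mol; normalising gives C 1.500, H 3.000, N 1.000
Scaling by 2: C 3.00, H 6.00, N 2.00 → C3H6N2
Empirical-formula mass = 70.10 g/mol
n = 420.5 / 70.10 = 6.00 ≈ 6
Molecular formula = (C3H6N2)×6 = C18H36N12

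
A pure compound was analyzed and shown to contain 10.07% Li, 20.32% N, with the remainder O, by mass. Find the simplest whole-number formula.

LiNO3

Assume 100 g: 10.07 g Li, 20.32 g N, 69.61 g O.
n(Li) = 10.07/6.94 = 1.451, n(N) = 20.32/14.01 = 1.45, n(O) = 69.61/16.00 = 4.351
Divide by the smallest (1.45 mol N): Li 1.000, N 1.000, O 3.000
Ratio ≈ 1:1:3, so the empirical formula is LiNO3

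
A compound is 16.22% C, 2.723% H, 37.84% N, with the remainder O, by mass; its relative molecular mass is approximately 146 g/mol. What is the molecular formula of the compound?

Assume 100 g: 16.22 g C, 2.723 g H, 37.84 g N, 43.217 g O.
n(C) = 16.22/12.01 = 1.351, n(H) = 2.723/1.008 = 2.701, n(N) = 37.84/14.01 = 2.701, n(O) = 43.217/16.00 = 2.701
Divide by the smallest (1.351 mol C): C 1.000, H 2.000, N 2.000, O 2.000
≈ 1:2:2:2 → CH2N2O2
Empirical-formula mass = 74.05 g/mol
n = 146 / 74.05 = 1.97 ≈ 2
Molecular formula = (CH2N2O2)×2 = C2H4N4O4

C2H4N4O4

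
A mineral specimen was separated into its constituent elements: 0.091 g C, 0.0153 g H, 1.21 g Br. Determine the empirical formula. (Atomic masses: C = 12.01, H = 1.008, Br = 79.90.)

Moles — C: 0.091 / 12.01 = 0.007577 mol; H: 0.0153 / 1.008 = 0.01518 mol; Br: 1.21 / 79.90 = 0.01514 mol
Divide by the smallest (0.007577 mol C): C 1.000, H 2.003, Br 1.999
≈ 1:2:2 → CH2Br2

CH2Br2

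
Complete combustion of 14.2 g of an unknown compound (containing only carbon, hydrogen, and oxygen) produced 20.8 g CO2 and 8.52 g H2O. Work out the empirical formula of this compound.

CH2O

mol C = 20.8 / 44.01 = 0.4726; mass C = 0.4726 × 12.01 = 5.676 g
mol H = 2 × (8.52 / 18.02) = 0.9456; mass H = 0.9456 × 1.008 = 0.9532 g
mass O = 14.2 − (6.629) = 7.571 g → mol O = 0.4732
Divide by the smallest (0.4726 mol C): C 1.000, H 2.001, O 1.001
≈ 1:2:1 → CH2O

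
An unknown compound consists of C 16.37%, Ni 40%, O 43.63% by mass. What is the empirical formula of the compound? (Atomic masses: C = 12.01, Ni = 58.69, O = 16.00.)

C2NiO4

Assume 100 g: 16.37 g C, 40 g Ni, 43.63 g O.
Moles — C: 16.37 / 12.01 = 1.363 mol; Ni: 40 / 58.69 = 0.6815 mol; O: 43.63 / 16.00 = 2.727 mol
Ratios (÷ 0.6815): C 2.000, Ni 1.000, O 4.001
Ratio ≈ 2:1:4, so the empirical formula is C2NiO4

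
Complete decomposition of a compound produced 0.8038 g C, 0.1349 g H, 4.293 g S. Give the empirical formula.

CH2S2

C: 0.8038 g ÷ 12.01 g/mol = 0.06693 mol
H: 0.1349 g ÷ 1.008 g/mol = 0.1338 mol
S: 4.293 g ÷ 32.07 g/mol = 0.1339 mol
Smallest is C at 0.06693 mol; normalising gives C 1.000, H 2.000, S 2.000
Ratio ≈ 1:2:2, so the empirical formula is CH2S2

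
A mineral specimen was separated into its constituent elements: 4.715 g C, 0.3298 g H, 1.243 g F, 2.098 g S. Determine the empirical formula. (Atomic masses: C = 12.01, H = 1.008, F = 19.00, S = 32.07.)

C6H5FS

Moles — C: 4.715 / 12.01 = 0.3926 mol; H: 0.3298 / 1.008 = 0.3272 mol; F: 1.243 / 19.00 = 0.06542 mol; S: 2.098 / 32.07 = 0.06542 mol
Divide by the smallest (0.06542 mol S): C 6.001, H 5.001, F 1.000, S 1.000
≈ 6:5:1:1 → C6H5FS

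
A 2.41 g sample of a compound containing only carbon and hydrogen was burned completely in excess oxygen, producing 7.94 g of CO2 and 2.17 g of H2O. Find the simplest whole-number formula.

C3H4

mol C = 7.94 / 44.01 = 0.1804; mass C = 0.1804 × 12.01 = 2.167 g
mol H = 2 × (2.17 / 18.02) = 0.2408; mass H = 0.2408 × 1.008 = 0.2428 g
Divide by the smallest (0.1804 mol C): C 1.000, H 1.335
Scaling by 3: C 3.00, H 4.00 → C3H4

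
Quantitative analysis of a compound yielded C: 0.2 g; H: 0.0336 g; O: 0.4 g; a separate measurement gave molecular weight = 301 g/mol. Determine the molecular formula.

C8H16O12

Moles — C: 0.2 / 12.01 = 0.01665 mol; H: 0.0336 / 1.008 = 0.03333 mol; O: 0.4 / 16.00 = 0.025 mol
Divide by the smallest (0.01665 mol C): C 1.000, H 2.002, O 1.501
Scaling by 2: C 2.00, H 4.00, O 3.00 → C2H4O3
Empirical-formula mass = 76.05 g/mol
n = 301 / 76.05 = 3.96 ≈ 4
Molecular formula = (C2H4O3)×4 = C8H16O12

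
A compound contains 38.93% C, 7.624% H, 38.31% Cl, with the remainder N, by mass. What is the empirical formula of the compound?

Assume 100 g: 38.93 g C, 7.624 g H, 38.31 g Cl, 15.136 g N.
C: 38.93 g ÷ 12.01 g/mol = 3.241 mol
H: 7.624 g ÷ 1.008 g/mol = 7.563 mol
Cl: 38.31 g ÷ 35.45 g/mol = 1.081 mol
N: 15.136 g ÷ 14.01 g/mol = 1.08 mol
Divide by the smallest (1.08 mol N): C 3.000, H 7.001, Cl 1.000, N 1.000
≈ 3:7:1:1 → C3H7ClN

C3H7ClN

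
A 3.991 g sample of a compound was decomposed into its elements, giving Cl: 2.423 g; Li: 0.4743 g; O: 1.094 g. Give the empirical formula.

n(Cl) = 2.423/35.45 = 0.06835, n(Li) = 0.4743/6.94 = 0.06834, n(O) = 1.094/16.00 = 0.06838
Smallest is Li at 0.06834 mol; normalising gives Cl 1.000, Li 1.000, O 1.000
→ ClLiO

ClLiO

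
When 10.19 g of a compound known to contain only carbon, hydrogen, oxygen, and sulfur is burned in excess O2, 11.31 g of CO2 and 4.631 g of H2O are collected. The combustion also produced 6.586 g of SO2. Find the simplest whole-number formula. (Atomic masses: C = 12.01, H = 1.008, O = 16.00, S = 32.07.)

C5H10O4S2

mol C = 11.31 / 44.01 = 0.2570; mass C = 0.2570 × 12.01 = 3.086 g
mol H = 2 × (4.631 / 18.02) = 0.5140; mass H = 0.5140 × 1.008 = 0.5181 g
mol S = 6.586 / 64.07 = 0.1028; mass S = 3.297 g
mass O = 10.19 − (6.901) = 3.289 g → mol O = 0.2056
Ratios (÷ 0.1028): C 2.500, H 5.000, O 2.000, S 1.000
Multiply by 2: C 5.00, H 10.00, O 4.00, S 2.00 → C5H10O4S2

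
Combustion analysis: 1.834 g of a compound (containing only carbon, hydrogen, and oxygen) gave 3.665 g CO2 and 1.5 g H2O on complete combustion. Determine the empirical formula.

mol C = 3.665 / 44.01 = 0.08328; mass C = 0.08328 × 12.01 = 1.000 g
mol H = 2 × (1.5 / 18.02) = 0.1665; mass H = 0.1665 × 1.008 = 0.1678 g
mass O = 1.834 − (1.168) = 0.6660 g → mol O = 0.04163
Divide by the smallest (0.04163 mol O): C 2.001, H 3.999, O 1.000
Ratio ≈ 2:4:1, so the empirical formula is C2H4O

C2H4O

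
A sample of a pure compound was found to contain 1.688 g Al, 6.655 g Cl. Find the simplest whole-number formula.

AlCl3

Al: 1.688 g ÷ 26.98 g/mol = 0.06256 mol
Cl: 6.655 g ÷ 35.45 g/mol = 0.1877 mol
Divide by the smallest (0.06256 mol Al): Al 1.000, Cl 3.001
≈ 1:3 → AlCl3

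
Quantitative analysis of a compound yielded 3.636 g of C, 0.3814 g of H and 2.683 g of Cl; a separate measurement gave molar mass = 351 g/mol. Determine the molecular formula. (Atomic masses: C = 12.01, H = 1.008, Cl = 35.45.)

n(C) = 3.636/12.01 = 0.3027, n(H) = 0.3814/1.008 = 0.3784, n(Cl) = 2.683/35.45 = 0.07568
Divide by the smallest (0.07568 mol Cl): C 4.000, H 4.999, Cl 1.000
→ C4H5Cl
Empirical-formula mass = 88.53 g/mol
n = 351 / 88.53 = 3.96 ≈ 4
Molecular formula = (C4H5Cl)×4 = C16H20Cl4

C16H20Cl4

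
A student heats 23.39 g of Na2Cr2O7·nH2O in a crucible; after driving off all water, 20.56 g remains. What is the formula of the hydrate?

Mass of water lost = 23.39 − 20.56 = 2.83 g → 2.83 / 18.02 = 0.157 mol H2O
Molar mass of Na2Cr2O7 = 261.98 g/mol → mol Na2Cr2O7 = 20.56 / 261.98 = 0.07848
n = 0.157 / 0.07848 = 2.00 ≈ 2 → Na2Cr2O7·2H2O

Na2Cr2O7·2H2O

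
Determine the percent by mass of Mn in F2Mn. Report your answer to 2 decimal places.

59.11%

Molar mass = 2(19.00) + 1(54.94) = 92.940 g/mol
Mass of Mn per mole = 1 × 54.94 = 54.940 g
% Mn = 54.940 / 92.940 × 100 = 59.11%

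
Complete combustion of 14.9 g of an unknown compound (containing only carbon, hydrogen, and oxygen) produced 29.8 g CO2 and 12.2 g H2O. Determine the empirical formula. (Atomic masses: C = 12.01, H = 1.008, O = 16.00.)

mol C = 29.8 / 44.01 = 0.6771; mass C = 0.6771 × 12.01 = 8.132 g
mol H = 2 × (12.2 / 18.02) = 1.354; mass H = 1.354 × 1.008 = 1.365 g
mass O = 14.9 − (9.497) = 5.403 g → mol O = 0.3377
Ratios (÷ 0.3377): C 2.005, H 4.010, O 1.000
≈ 2:4:1 → C2H4O

C2H4O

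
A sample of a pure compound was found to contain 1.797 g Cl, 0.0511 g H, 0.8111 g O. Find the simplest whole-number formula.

n(Cl) = 1.797/35.45 = 0.05069, n(H) = 0.0511/1.008 = 0.05069, n(O) = 0.8111/16.00 = 0.05069
Smallest is Cl at 0.05069 mol; normalising gives Cl 1.000, H 1.000, O 1.000
Ratio ≈ 1:1:1, so the empirical formula is ClHO

ClHO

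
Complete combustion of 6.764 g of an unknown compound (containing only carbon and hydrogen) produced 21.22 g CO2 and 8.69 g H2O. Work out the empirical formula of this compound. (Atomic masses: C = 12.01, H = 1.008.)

CH2

mol C = 21.22 / 44.01 = 0.4822; mass C = 0.4822 × 12.01 = 5.791 g
mol H = 2 × (8.69 / 18.02) = 0.9645; mass H = 0.9645 × 1.008 = 0.9722 g
Ratios (÷ 0.4822): C 1.000, H 2.000
→ CH2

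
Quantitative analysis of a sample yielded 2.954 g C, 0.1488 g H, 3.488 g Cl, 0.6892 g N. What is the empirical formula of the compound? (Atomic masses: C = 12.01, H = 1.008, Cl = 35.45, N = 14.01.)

C: 2.954 g ÷ 12.01 g/mol = 0.246 mol
H: 0.1488 g ÷ 1.008 g/mol = 0.1476 mol
Cl: 3.488 g ÷ 35.45 g/mol = 0.09839 mol
N: 0.6892 g ÷ 14.01 g/mol = 0.04919 mol
Divide by the smallest (0.04919 mol N): C 5.000, H 3.001, Cl 2.000, N 1.000
Ratio ≈ 5:3:2:1, so the empirical formula is C5H3Cl2N

C5H3Cl2N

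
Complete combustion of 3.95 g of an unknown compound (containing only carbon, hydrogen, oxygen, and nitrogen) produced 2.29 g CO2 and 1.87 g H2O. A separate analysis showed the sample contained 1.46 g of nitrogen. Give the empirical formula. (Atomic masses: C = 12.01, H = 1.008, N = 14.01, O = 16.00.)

CH4N2O2

mol C = 2.29 / 44.01 = 0.05203; mass C = 0.05203 × 12.01 = 0.6249 g
mol H = 2 × (1.87 / 18.02) = 0.2075; mass H = 0.2075 × 1.008 = 0.2092 g
mol N = 1.46 / 14.01 = 0.1042
mass O = 3.95 − (2.294) = 1.656 g → mol O = 0.1035
Ratios (÷ 0.05203): C 1.000, H 3.989, N 2.003, O 1.989
→ CH4N2O2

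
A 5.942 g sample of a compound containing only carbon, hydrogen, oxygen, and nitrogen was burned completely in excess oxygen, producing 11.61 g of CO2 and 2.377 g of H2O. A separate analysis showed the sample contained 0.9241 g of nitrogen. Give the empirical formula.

C8H8N2O3

mol C = 11.61 / 44.01 = 0.2638; mass C = 0.2638 × 12.01 = 3.168 g
mol H = 2 × (2.377 / 18.02) = 0.2638; mass H = 0.2638 × 1.008 = 0.2659 g
mol N = 0.9241 / 14.01 = 0.06596
mass O = 5.942 − (4.358) = 1.584 g → mol O = 0.09898
Ratios (÷ 0.06596): C 3.999, H 4.000, N 1.000, O 1.501
×2: C 8.00, H 8.00, N 2.00, O 3.00 → C8H8N2O3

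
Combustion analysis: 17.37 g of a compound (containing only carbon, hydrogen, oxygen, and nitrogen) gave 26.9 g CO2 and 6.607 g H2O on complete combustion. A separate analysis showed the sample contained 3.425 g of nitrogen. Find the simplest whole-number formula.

mol C = 26.9 / 44.01 = 0.6112; mass C = 0.6112 × 12.01 = 7.341 g
mol H = 2 × (6.607 / 18.02) = 0.7333; mass H = 0.7333 × 1.008 = 0.7392 g
mol N = 3.425 / 14.01 = 0.2445
mass O = 17.37 − (11.50) = 5.865 g → mol O = 0.3666
Smallest is N at 0.2445 mol; normalising gives C 2.500, H 3.000, N 1.000, O 1.499
×2: C 5.00, H 6.00, N 2.00, O 3.00 → C5H6N2O3

C5H6N2O3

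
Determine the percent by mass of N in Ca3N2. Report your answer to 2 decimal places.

18.90%

Molar mass = 3(40.08) + 2(14.01) = 148.260 g/mol
Mass of N per mole = 2 × 14.01 = 28.020 g
% N = 28.020 / 148.260 × 100 = 18.90%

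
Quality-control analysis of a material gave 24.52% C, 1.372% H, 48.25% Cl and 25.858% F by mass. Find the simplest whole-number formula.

Assume 100 g: 24.52 g C, 1.372 g H, 48.25 g Cl, 25.858 g F.
n(C) = 24.52/12.01 = 2.042, n(H) = 1.372/1.008 = 1.361, n(Cl) = 48.25/35.45 = 1.361, n(F) = 25.858/19.00 = 1.361
Ratios (÷ 1.361): C 1.500, H 1.000, Cl 1.000, F 1.000
×2: C 3.00, H 2.00, Cl 2.00, F 2.00 → C3H2Cl2F2

C3H2Cl2F2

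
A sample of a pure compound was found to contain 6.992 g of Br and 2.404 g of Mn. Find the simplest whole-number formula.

n(Br) = 6.992/79.90 = 0.08751, n(Mn) = 2.404/54.94 = 0.04376
Divide by the smallest (0.04376 mol Mn): Br 2.000, Mn 1.000
Ratio ≈ 2:1, so the empirical formula is Br2Mn

Br2Mn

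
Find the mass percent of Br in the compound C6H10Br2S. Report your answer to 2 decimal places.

58.32%

Molar mass = 6(12.01) + 10(1.008) + 2(79.90) + 1(32.07) = 274.010 g/mol
Mass of Br per mole = 2 × 79.90 = 159.800 g
% Br = 159.800 / 274.010 × 100 = 58.32%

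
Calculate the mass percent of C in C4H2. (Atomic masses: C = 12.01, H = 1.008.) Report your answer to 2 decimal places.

Molar mass = 4(12.01) + 2(1.008) = 50.056 g/mol
Mass of C per mole = 4 × 12.01 = 48.040 g
% C = 48.040 / 50.056 × 100 = 95.97%

95.97%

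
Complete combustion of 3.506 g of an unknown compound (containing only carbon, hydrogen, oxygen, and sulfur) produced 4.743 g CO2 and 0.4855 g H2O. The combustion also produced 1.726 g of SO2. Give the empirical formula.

mol C = 4.743 / 44.01 = 0.1078; mass C = 0.1078 × 12.01 = 1.294 g
mol H = 2 × (0.4855 / 18.02) = 0.05388; mass H = 0.05388 × 1.008 = 0.05432 g
mol S = 1.726 / 64.07 = 0.02694; mass S = 0.8639 g
mass O = 3.506 − (2.213) = 1.293 g → mol O = 0.08084
Smallest is S at 0.02694 mol; normalising gives C 4.001, H 2.000, O 3.001, S 1.000
→ C4H2O3S

C4H2O3S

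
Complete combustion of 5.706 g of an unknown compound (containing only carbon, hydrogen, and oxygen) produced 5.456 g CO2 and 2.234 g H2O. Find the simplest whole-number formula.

mol C = 5.456 / 44.01 = 0.1240; mass C = 0.1240 × 12.01 = 1.489 g
mol H = 2 × (2.234 / 18.02) = 0.2479; mass H = 0.2479 × 1.008 = 0.2499 g
mass O = 5.706 − (1.739) = 3.967 g → mol O = 0.2479
Ratios (÷ 0.124): C 1.000, H 2.000, O 2.000
→ CH2O2

CH2O2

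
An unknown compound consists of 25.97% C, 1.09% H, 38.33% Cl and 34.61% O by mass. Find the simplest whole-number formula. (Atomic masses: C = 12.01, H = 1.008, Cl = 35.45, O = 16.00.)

C2HClO2

Assume 100 g: 25.97 g C, 1.09 g H, 38.33 g Cl, 34.61 g O.
C: 25.97 g ÷ 12.01 g/mol = 2.162 mol
H: 1.09 g ÷ 1.008 g/mol = 1.081 mol
Cl: 38.33 g ÷ 35.45 g/mol = 1.081 mol
O: 34.61 g ÷ 16.00 g/mol = 2.163 mol
Smallest is Cl at 1.081 mol; normalising gives C 2.000, H 1.000, Cl 1.000, O 2.001
→ C2HClO2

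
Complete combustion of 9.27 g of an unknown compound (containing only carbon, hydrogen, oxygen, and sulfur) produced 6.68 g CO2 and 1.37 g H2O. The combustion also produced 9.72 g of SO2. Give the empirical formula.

mol C = 6.68 / 44.01 = 0.1518; mass C = 0.1518 × 12.01 = 1.823 g
mol H = 2 × (1.37 / 18.02) = 0.1521; mass H = 0.1521 × 1.008 = 0.1533 g
mol S = 9.72 / 64.07 = 0.1517; mass S = 4.865 g
mass O = 9.27 − (6.842) = 2.428 g → mol O = 0.1518
Smallest is S at 0.1517 mol; normalising gives C 1.000, H 1.002, O 1.000, S 1.000
≈ 1:1:1:1 → CHOS

CHOS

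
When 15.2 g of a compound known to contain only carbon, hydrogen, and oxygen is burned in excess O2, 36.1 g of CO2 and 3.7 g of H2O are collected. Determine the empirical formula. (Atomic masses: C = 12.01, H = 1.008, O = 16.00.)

mol C = 36.1 / 44.01 = 0.8203; mass C = 0.8203 × 12.01 = 9.851 g
mol H = 2 × (3.7 / 18.02) = 0.4107; mass H = 0.4107 × 1.008 = 0.4139 g
mass O = 15.2 − (10.27) = 4.935 g → mol O = 0.3084
Divide by the smallest (0.3084 mol O): C 2.660, H 1.332, O 1.000
Scaling by 3: C 7.98, H 3.99, O 3.00 → C8H4O3

C8H4O3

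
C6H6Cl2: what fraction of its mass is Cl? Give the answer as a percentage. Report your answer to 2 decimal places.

Molar mass = 6(12.01) + 6(1.008) + 2(35.45) = 149.008 g/mol
Mass of Cl per mole = 2 × 35.45 = 70.900 g
% Cl = 70.900 / 149.008 × 100 = 47.58%

47.58%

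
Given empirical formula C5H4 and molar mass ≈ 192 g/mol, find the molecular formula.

Empirical-formula mass = 64.08 g/mol
n = 192 / 64.08 = 3.00 ≈ 3
Molecular formula = (C5H4)3 = C15H12

C15H12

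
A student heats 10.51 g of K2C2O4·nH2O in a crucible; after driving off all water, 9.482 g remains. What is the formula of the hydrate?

K2C2O4·H2O

Mass of water lost = 10.51 − 9.482 = 1.028 g → 1.028 / 18.02 = 0.05705 mol H2O
Molar mass of K2C2O4 = 166.22 g/mol → mol K2C2O4 = 9.482 / 166.22 = 0.05704
n = 0.05705 / 0.05704 = 1.00 ≈ 1 → K2C2O4·H2O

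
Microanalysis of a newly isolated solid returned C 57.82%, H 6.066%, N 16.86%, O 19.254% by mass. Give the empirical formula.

Assume 100 g: 57.82 g C, 6.066 g H, 16.86 g N, 19.254 g O.
n(C) = 57.82/12.01 = 4.814, n(H) = 6.066/1.008 = 6.018, n(N) = 16.86/14.01 = 1.203, n(O) = 19.254/16.00 = 1.203
Ratios (÷ 1.203): C 4.001, H 5.001, N 1.000, O 1.000
Ratio ≈ 4:5:1:1, so the empirical formula is C4H5NO

C4H5NO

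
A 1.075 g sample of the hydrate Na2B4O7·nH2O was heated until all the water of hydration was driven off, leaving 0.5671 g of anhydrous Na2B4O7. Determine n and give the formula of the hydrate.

Mass of water lost = 1.075 − 0.5671 = 0.5079 g → 0.5079 / 18.02 = 0.02819 mol H2O
Molar mass of Na2B4O7 = 201.22 g/mol → mol Na2B4O7 = 0.5671 / 201.22 = 0.002818
n = 0.02819 / 0.002818 = 10.00 ≈ 10 → Na2B4O7·10H2O

Na2B4O7·10H2O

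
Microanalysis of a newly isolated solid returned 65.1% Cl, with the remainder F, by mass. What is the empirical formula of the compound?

ClF

Assume 100 g: 65.1 g Cl, 34.9 g F.
Cl: 65.1 g ÷ 35.45 g/mol = 1.836 mol
F: 34.9 g ÷ 19.00 g/mol = 1.837 mol
Smallest is Cl at 1.836 mol; normalising gives Cl 1.000, F 1.000
→ ClF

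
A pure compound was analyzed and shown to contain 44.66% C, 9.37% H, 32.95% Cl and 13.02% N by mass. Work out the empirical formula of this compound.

C4H10ClN

Assume 100 g: 44.66 g C, 9.37 g H, 32.95 g Cl, 13.02 g N.
Moles — C: 44.66 / 12.01 = 3.719 mol; H: 9.37 / 1.008 = 9.296 mol; Cl: 32.95 / 35.45 = 0.9295 mol; N: 13.02 / 14.01 = 0.9293 mol
Divide by the smallest (0.9293 mol N): C 4.001, H 10.002, Cl 1.000, N 1.000
→ C4H10ClN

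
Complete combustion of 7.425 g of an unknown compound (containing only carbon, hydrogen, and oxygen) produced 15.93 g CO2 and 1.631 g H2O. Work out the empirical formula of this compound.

C2HO

mol C = 15.93 / 44.01 = 0.3620; mass C = 0.3620 × 12.01 = 4.347 g
mol H = 2 × (1.631 / 18.02) = 0.1810; mass H = 0.1810 × 1.008 = 0.1825 g
mass O = 7.425 − (4.530) = 2.895 g → mol O = 0.1810
Smallest is O at 0.181 mol; normalising gives C 2.000, H 1.000, O 1.000
Ratio ≈ 2:1:1, so the empirical formula is C2HO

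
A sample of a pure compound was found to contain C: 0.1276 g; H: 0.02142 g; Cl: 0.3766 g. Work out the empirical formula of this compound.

CH2Cl

C: 0.1276 g ÷ 12.01 g/mol = 0.01062 mol
H: 0.02142 g ÷ 1.008 g/mol = 0.02125 mol
Cl: 0.3766 g ÷ 35.45 g/mol = 0.01062 mol
Divide by the smallest (0.01062 mol Cl): C 1.000, H 2.000, Cl 1.000
≈ 1:2:1 → CH2Cl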